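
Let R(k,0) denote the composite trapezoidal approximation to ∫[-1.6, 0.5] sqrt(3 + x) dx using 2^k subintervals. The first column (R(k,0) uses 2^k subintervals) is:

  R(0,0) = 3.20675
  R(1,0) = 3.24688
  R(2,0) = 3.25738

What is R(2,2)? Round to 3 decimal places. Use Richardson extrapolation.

R(1,1) = 3.24688 + (3.24688 − 3.20675)/3 = 3.26026
R(2,1) = (4·3.25738 − 3.24688) / 3 = 3.26088
R(2,2) = 3.26088 + (3.26088 − 3.26026)/15 = 3.26092

3.261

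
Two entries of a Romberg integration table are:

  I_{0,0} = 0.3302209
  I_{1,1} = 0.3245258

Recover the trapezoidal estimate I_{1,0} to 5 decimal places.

From I_{1,1} = (4·I_{1,0} − I_{0,0})/3, solve for I_{1,0}:
4·I_{1,0} = 3·0.3245258 + 0.3302209 = 1.3037983
I_{1,0} = 0.3259496

0.32595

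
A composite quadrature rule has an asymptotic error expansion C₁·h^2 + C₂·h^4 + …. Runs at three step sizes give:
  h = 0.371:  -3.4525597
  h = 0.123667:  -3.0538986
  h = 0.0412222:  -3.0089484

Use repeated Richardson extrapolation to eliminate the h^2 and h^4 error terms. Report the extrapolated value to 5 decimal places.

-3.00332

First eliminate the h^2 term (factor 3^2 = 9):
  B₁ = (9·(-3.0538986) − (-3.4525597))/8 = -3.0040660
  B₂ = (9·(-3.0089484) − (-3.0538986))/8 = -3.0033296
Then eliminate the h^4 term (factor 3^4 = 81):
  (81·(-3.0033296) − (-3.0040660))/80 = -3.0033204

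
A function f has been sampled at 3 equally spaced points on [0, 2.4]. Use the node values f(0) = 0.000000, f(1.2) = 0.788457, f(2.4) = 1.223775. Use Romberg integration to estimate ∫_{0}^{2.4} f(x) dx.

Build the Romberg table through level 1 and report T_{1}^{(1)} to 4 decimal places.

T_{0}^{(0)} (trapezoid, 1 panel, h=2.4000): 1.468530
T_{1}^{(0)} (trapezoid, 2 panels, h=1.2000): 1.680413
T_{1}^{(1)} = 1.680413 + (1.680413 − 1.468530)/3 = 1.751041

1.7510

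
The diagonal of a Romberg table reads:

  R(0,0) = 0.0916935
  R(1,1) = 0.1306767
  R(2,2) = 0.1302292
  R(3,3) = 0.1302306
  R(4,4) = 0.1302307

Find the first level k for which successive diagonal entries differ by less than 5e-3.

k = 2

|R(1,1) − R(0,0)| = 0.0389832 ≥ 5e-3
|R(2,2) − R(1,1)| = 0.0004475 < 5e-3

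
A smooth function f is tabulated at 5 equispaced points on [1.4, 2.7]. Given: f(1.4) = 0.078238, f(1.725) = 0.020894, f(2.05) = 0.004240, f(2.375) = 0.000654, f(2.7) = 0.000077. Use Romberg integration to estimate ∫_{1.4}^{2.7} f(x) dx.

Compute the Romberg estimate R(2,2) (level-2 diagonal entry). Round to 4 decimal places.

0.0186

R(0,0) (trapezoid, 1 panel, h=1.3000): 0.050905
R(1,0) (trapezoid, 2 panels, h=0.6500): 0.028208
R(2,0) (trapezoid, 4 panels, h=0.3250): 0.021107
R(1,1) = 0.028208 + (0.028208 − 0.050905)/3 = 0.020642
R(2,1) = 0.021107 + (0.021107 − 0.028208)/3 = 0.018740
R(2,2) = 0.018740 + (0.018740 − 0.020642)/15 = 0.018613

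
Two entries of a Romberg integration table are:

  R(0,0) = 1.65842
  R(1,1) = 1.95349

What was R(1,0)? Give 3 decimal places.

From R(1,1) = (4·R(1,0) − R(0,0))/3, solve for R(1,0):
4·R(1,0) = 3·1.95349 + 1.65842 = 7.51889
R(1,0) = 1.87972

1.880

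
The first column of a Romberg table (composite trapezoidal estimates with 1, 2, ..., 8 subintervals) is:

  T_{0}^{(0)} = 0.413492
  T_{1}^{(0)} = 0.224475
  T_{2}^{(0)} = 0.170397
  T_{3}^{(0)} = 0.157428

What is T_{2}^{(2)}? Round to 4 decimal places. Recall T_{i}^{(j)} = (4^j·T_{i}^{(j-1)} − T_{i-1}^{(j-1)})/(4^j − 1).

0.1518

T_{1}^{(1)} = 0.224475 + (0.224475 − 0.413492)/3 = 0.161469
T_{2}^{(1)} = 0.170397 + (0.170397 − 0.224475)/3 = 0.152371
T_{2}^{(2)} = 0.152371 + (0.152371 − 0.161469)/15 = 0.151764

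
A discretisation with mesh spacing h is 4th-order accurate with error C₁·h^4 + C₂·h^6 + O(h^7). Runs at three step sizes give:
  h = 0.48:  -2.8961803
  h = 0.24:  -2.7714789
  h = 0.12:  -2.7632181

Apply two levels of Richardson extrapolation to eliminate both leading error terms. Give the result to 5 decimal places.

First eliminate the h^4 term (factor 2^4 = 16):
  B₁ = (16·(-2.7714789) − (-2.8961803))/15 = -2.7631655
  B₂ = (16·(-2.7632181) − (-2.7714789))/15 = -2.7626674
Then eliminate the h^6 term (factor 2^6 = 64):
  (64·(-2.7626674) − (-2.7631655))/63 = -2.7626595

-2.76266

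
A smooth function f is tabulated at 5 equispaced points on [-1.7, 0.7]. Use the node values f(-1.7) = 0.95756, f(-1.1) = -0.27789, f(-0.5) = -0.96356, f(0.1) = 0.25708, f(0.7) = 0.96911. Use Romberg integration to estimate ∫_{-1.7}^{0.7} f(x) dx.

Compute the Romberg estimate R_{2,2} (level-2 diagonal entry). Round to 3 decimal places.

0.034

R_{0,0} (trapezoid, 1 panel, h=2.4000): 2.31200
R_{1,0} (trapezoid, 2 panels, h=1.2000): -0.00027
R_{2,0} (trapezoid, 4 panels, h=0.6000): -0.01262
R_{1,1} = -0.00027 + (-0.00027 − 2.31200)/3 = -0.77103
R_{2,1} = -0.01262 + (-0.01262 − (-0.00027))/3 = -0.01674
R_{2,2} = -0.01674 + (-0.01674 − (-0.77103))/15 = 0.03355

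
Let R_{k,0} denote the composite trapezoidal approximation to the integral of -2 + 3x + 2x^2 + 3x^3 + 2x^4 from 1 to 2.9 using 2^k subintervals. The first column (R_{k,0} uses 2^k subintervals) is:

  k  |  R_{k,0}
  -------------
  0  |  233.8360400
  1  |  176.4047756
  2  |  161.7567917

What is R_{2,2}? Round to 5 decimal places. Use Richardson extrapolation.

R_{1,1} = (4·176.4047756 − 233.8360400) / 3 = 157.2610208
R_{2,1} = 161.7567917 + (161.7567917 − 176.4047756)/3 = 156.8741304
R_{2,2} = 156.8741304 + (156.8741304 − 157.2610208)/15 = 156.8483377

156.84834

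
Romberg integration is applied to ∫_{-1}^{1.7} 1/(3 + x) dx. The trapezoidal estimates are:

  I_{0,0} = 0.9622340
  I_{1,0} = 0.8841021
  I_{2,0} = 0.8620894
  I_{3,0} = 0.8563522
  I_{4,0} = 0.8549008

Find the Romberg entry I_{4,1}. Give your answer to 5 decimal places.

0.85442

Richardson extrapolation on the trapezoidal column (denominator 4−1=3):
I_{4,1} = (4·0.8549008 − 0.8563522) / 3 = 0.8544170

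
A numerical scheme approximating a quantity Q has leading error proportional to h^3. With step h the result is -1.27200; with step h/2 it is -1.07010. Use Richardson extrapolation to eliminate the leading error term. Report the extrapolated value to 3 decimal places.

-1.041

Extrapolated value = (8·A(h/2) − A(h)) / (8 − 1)
= (8·(-1.07010) − (-1.27200)) / 7
= -7.28880 / 7 = -1.04126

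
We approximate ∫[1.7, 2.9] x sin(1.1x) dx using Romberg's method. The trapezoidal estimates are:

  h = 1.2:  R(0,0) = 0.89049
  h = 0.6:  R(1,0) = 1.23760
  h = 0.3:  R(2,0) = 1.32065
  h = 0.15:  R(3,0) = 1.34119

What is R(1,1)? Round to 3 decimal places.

Richardson extrapolation on the trapezoidal column (denominator 4−1=3):
R(1,1) = (4·1.23760 − 0.89049) / 3 = 1.35330
(Column j=1 coincides with Simpson's rule on the same nodes.)

1.353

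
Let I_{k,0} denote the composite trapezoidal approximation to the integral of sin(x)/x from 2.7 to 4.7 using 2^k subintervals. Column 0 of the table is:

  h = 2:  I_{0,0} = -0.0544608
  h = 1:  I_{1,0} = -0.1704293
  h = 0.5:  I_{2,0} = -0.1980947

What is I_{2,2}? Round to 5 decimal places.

-0.20720

I_{1,1} = (4·(-0.1704293) − (-0.0544608)) / 3 = -0.2090855
I_{2,1} = (4·(-0.1980947) − (-0.1704293)) / 3 = -0.2073165
I_{2,2} = (16·(-0.2073165) − (-0.2090855)) / 15 = -0.2071986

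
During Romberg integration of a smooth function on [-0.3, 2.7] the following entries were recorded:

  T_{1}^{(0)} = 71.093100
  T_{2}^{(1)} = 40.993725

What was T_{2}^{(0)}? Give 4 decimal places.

48.5186

From T_{2}^{(1)} = (4·T_{2}^{(0)} − T_{1}^{(0)})/3, solve for T_{2}^{(0)}:
4·T_{2}^{(0)} = 3·40.993725 + 71.093100 = 194.074275
T_{2}^{(0)} = 48.518569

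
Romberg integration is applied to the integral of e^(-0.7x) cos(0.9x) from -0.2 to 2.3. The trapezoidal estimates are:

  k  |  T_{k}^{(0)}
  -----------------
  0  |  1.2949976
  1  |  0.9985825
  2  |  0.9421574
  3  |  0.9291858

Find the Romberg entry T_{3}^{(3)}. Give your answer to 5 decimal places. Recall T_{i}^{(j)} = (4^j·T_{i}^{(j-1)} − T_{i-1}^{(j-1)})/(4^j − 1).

T_{1}^{(1)} = (4·0.9985825 − 1.2949976) / 3 = 0.8997775
T_{2}^{(1)} = 0.9421574 + (0.9421574 − 0.9985825)/3 = 0.9233490
T_{3}^{(1)} = (4·0.9291858 − 0.9421574) / 3 = 0.9248619
T_{2}^{(2)} = (16·0.9233490 − 0.8997775) / 15 = 0.9249204
T_{3}^{(2)} = 0.9248619 + (0.9248619 − 0.9233490)/15 = 0.9249628
T_{3}^{(3)} = (64·0.9249628 − 0.9249204) / 63 = 0.9249635
(Column j=1 coincides with Simpson's rule on the same nodes.)

0.92496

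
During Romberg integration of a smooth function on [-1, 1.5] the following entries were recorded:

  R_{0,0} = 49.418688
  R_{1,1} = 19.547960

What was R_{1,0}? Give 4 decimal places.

27.0156

From R_{1,1} = (4·R_{1,0} − R_{0,0})/3, solve for R_{1,0}:
4·R_{1,0} = 3·19.547960 + 49.418688 = 108.062568
R_{1,0} = 27.015642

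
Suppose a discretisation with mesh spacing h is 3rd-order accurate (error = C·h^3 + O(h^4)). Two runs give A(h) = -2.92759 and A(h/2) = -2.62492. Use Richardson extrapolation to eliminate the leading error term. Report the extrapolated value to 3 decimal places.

The leading error scales as h^3; refining by a factor of 2 reduces it by 2^3 = 8.
Extrapolated value = (8·A(h/2) − A(h)) / (8 − 1)
= (8·(-2.62492) − (-2.92759)) / 7
= -18.07177 / 7 = -2.58168

-2.582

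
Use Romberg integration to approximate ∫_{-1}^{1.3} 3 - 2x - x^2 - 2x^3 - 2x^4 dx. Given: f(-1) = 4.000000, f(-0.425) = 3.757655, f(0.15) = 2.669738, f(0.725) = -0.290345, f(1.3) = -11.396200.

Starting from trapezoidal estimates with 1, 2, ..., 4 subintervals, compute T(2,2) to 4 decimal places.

2.3311

T(0,0) (trapezoid, 1 panel, h=2.3000): -8.505630
T(1,0) (trapezoid, 2 panels, h=1.1500): -1.182616
T(2,0) (trapezoid, 4 panels, h=0.5750): 1.402395
T(1,1) = -1.182616 + (-1.182616 − (-8.505630))/3 = 1.258389
T(2,1) = 1.402395 + (1.402395 − (-1.182616))/3 = 2.264065
T(2,2) = 2.264065 + (2.264065 − 1.258389)/15 = 2.331110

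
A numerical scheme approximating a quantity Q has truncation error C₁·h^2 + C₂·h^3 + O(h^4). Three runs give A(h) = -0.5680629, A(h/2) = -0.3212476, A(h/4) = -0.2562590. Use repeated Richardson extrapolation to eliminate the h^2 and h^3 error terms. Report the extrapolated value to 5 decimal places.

First eliminate the h^2 term (factor 2^2 = 4):
  B₁ = (4·(-0.3212476) − (-0.5680629))/3 = -0.2389758
  B₂ = (4·(-0.2562590) − (-0.3212476))/3 = -0.2345961
Then eliminate the h^3 term (factor 2^3 = 8):
  (8·(-0.2345961) − (-0.2389758))/7 = -0.2339704

-0.23397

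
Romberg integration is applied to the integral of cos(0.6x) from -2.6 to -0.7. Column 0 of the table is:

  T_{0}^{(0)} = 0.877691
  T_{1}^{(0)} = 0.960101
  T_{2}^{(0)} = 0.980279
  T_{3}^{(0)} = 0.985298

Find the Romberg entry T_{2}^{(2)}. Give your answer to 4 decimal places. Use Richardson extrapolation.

0.9870

Richardson extrapolation on the trapezoidal column (denominator 4−1=3):
T_{1}^{(1)} = (4·0.960101 − 0.877691) / 3 = 0.987571
T_{2}^{(1)} = (4·0.980279 − 0.960101) / 3 = 0.987005
T_{2}^{(2)} = 0.987005 + (0.987005 − 0.987571)/15 = 0.986967
(Column j=1 coincides with Simpson's rule on the same nodes.)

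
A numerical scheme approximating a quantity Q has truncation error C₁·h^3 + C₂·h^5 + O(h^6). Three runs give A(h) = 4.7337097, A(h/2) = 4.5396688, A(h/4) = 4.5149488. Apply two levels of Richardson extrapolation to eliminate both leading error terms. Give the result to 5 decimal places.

4.51140

First eliminate the h^3 term (factor 2^3 = 8):
  B₁ = (8·4.5396688 − 4.7337097)/7 = 4.5119487
  B₂ = (8·4.5149488 − 4.5396688)/7 = 4.5114174
Then eliminate the h^5 term (factor 2^5 = 32):
  (32·4.5114174 − 4.5119487)/31 = 4.5114003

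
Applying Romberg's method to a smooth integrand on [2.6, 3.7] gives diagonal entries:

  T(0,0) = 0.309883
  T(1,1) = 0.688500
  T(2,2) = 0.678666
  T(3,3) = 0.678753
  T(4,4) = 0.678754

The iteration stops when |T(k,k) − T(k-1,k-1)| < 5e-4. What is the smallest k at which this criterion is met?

k = 3

|T(1,1) − T(0,0)| = 0.378617 ≥ 5e-4
|T(2,2) − T(1,1)| = 0.009834 ≥ 5e-4
|T(3,3) − T(2,2)| = 0.000087 < 5e-4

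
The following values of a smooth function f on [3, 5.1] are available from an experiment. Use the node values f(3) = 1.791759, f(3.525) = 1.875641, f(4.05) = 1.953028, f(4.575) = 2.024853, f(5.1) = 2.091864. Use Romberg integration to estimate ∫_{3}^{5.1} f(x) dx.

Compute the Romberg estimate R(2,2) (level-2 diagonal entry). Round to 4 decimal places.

R(0,0) (trapezoid, 1 panel, h=2.1000): 4.077804
R(1,0) (trapezoid, 2 panels, h=1.0500): 4.089581
R(2,0) (trapezoid, 4 panels, h=0.5250): 4.092550
R(1,1) = 4.089581 + (4.089581 − 4.077804)/3 = 4.093507
R(2,1) = 4.092550 + (4.092550 − 4.089581)/3 = 4.093540
R(2,2) = 4.093540 + (4.093540 − 4.093507)/15 = 4.093542

4.0935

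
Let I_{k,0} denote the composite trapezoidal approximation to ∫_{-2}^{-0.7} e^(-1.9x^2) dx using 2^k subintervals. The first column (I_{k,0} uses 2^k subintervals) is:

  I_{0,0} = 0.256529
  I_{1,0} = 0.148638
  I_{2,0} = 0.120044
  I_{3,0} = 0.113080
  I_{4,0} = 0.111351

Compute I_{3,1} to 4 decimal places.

0.1108

I_{3,1} = 0.113080 + (0.113080 − 0.120044)/3 = 0.110759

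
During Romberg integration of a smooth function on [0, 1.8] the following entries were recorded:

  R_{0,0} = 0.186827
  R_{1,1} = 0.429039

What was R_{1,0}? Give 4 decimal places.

0.3685

From R_{1,1} = (4·R_{1,0} − R_{0,0})/3, solve for R_{1,0}:
4·R_{1,0} = 3·0.429039 + 0.186827 = 1.473944
R_{1,0} = 0.368486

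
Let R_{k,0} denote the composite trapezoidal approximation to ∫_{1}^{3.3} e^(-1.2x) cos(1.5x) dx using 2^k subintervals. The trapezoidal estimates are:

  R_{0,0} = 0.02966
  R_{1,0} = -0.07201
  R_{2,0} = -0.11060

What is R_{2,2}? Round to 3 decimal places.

R_{1,1} = (4·(-0.07201) − 0.02966) / 3 = -0.10590
R_{2,1} = (4·(-0.11060) − (-0.07201)) / 3 = -0.12346
R_{2,2} = -0.12346 + (-0.12346 − (-0.10590))/15 = -0.12463

-0.125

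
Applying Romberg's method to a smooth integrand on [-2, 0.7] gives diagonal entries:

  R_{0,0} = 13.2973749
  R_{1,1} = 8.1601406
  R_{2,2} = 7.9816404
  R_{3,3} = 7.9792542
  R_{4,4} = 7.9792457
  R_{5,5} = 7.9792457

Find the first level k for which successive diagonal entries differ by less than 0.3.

k = 2

|R_{1,1} − R_{0,0}| = 5.1372343 ≥ 0.3
|R_{2,2} − R_{1,1}| = 0.1785002 < 0.3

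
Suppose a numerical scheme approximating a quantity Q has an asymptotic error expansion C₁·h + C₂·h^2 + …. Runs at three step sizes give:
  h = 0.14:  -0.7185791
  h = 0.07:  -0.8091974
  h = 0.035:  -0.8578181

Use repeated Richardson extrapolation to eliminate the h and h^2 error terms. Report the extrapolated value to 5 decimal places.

First eliminate the h term (factor 2^1 = 2):
  B₁ = (2·(-0.8091974) − (-0.7185791))/1 = -0.8998157
  B₂ = (2·(-0.8578181) − (-0.8091974))/1 = -0.9064388
Then eliminate the h^2 term (factor 2^2 = 4):
  (4·(-0.9064388) − (-0.8998157))/3 = -0.9086465

-0.90865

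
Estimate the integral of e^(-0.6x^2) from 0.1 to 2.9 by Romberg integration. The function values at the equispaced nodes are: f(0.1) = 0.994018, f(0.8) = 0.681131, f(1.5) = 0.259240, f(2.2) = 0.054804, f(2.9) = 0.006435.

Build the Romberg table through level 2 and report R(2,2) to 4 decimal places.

R(0,0) (trapezoid, 1 panel, h=2.8000): 1.400634
R(1,0) (trapezoid, 2 panels, h=1.4000): 1.063253
R(2,0) (trapezoid, 4 panels, h=0.7000): 1.046781
R(1,1) = 1.063253 + (1.063253 − 1.400634)/3 = 0.950793
R(2,1) = 1.046781 + (1.046781 − 1.063253)/3 = 1.041290
R(2,2) = 1.041290 + (1.041290 − 0.950793)/15 = 1.047323

1.0473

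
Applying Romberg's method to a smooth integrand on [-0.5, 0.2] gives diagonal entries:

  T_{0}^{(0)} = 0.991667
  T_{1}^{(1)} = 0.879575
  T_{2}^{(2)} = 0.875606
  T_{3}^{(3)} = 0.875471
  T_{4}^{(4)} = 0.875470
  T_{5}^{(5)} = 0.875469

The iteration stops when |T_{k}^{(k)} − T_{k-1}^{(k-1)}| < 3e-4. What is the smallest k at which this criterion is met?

|T_{1}^{(1)} − T_{0}^{(0)}| = 0.112092 ≥ 3e-4
|T_{2}^{(2)} − T_{1}^{(1)}| = 0.003969 ≥ 3e-4
|T_{3}^{(3)} − T_{2}^{(2)}| = 0.000135 < 3e-4

k = 3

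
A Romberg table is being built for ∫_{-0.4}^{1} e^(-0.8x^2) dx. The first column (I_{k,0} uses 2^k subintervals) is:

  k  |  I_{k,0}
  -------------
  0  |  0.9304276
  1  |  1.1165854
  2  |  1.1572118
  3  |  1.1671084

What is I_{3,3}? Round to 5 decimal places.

I_{1,1} = (4·1.1165854 − 0.9304276) / 3 = 1.1786380
I_{2,1} = (4·1.1572118 − 1.1165854) / 3 = 1.1707539
I_{3,1} = 1.1671084 + (1.1671084 − 1.1572118)/3 = 1.1704073
I_{2,2} = 1.1707539 + (1.1707539 − 1.1786380)/15 = 1.1702283
I_{3,2} = 1.1704073 + (1.1704073 − 1.1707539)/15 = 1.1703842
I_{3,3} = (64·1.1703842 − 1.1702283) / 63 = 1.1703867
(Column j=1 coincides with Simpson's rule on the same nodes.)

1.17039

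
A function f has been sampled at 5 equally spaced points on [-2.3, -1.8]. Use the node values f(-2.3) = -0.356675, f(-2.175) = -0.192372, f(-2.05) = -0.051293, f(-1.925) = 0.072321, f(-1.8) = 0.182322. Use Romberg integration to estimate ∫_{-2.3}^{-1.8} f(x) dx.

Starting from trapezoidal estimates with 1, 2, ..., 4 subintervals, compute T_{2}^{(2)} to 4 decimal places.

-0.0315

T_{0}^{(0)} (trapezoid, 1 panel, h=0.5000): -0.043588
T_{1}^{(0)} (trapezoid, 2 panels, h=0.2500): -0.034617
T_{2}^{(0)} (trapezoid, 4 panels, h=0.1250): -0.032315
T_{1}^{(1)} = -0.034617 + (-0.034617 − (-0.043588))/3 = -0.031627
T_{2}^{(1)} = -0.032315 + (-0.032315 − (-0.034617))/3 = -0.031548
T_{2}^{(2)} = -0.031548 + (-0.031548 − (-0.031627))/15 = -0.031543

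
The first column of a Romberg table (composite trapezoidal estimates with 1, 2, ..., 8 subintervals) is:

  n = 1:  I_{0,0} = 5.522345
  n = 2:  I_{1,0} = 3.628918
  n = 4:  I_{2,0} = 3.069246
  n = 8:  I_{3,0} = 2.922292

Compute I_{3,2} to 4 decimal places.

Richardson extrapolation on the trapezoidal column (denominator 4−1=3):
I_{2,1} = (4·3.069246 − 3.628918) / 3 = 2.882689
I_{3,1} = (4·2.922292 − 3.069246) / 3 = 2.873307
I_{3,2} = 2.873307 + (2.873307 − 2.882689)/15 = 2.872682
(Column j=1 coincides with Simpson's rule on the same nodes.)

2.8727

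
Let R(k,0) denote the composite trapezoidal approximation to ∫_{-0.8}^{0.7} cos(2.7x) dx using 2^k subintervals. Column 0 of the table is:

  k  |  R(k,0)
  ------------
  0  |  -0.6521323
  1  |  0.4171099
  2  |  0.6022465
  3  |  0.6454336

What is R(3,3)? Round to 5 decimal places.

R(1,1) = 0.4171099 + (0.4171099 − (-0.6521323))/3 = 0.7735240
R(2,1) = 0.6022465 + (0.6022465 − 0.4171099)/3 = 0.6639587
R(3,1) = 0.6454336 + (0.6454336 − 0.6022465)/3 = 0.6598293
R(2,2) = 0.6639587 + (0.6639587 − 0.7735240)/15 = 0.6566543
R(3,2) = 0.6598293 + (0.6598293 − 0.6639587)/15 = 0.6595540
R(3,3) = (64·0.6595540 − 0.6566543) / 63 = 0.6596000
(Column j=1 coincides with Simpson's rule on the same nodes.)

0.65960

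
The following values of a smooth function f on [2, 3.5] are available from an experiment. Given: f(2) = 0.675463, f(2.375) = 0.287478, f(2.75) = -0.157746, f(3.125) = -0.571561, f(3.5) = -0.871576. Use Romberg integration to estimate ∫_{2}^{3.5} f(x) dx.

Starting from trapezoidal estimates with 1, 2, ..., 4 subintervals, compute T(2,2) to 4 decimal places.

T(0,0) (trapezoid, 1 panel, h=1.5000): -0.147085
T(1,0) (trapezoid, 2 panels, h=0.7500): -0.191852
T(2,0) (trapezoid, 4 panels, h=0.3750): -0.202457
T(1,1) = -0.191852 + (-0.191852 − (-0.147085))/3 = -0.206774
T(2,1) = -0.202457 + (-0.202457 − (-0.191852))/3 = -0.205992
T(2,2) = -0.205992 + (-0.205992 − (-0.206774))/15 = -0.205940

-0.2059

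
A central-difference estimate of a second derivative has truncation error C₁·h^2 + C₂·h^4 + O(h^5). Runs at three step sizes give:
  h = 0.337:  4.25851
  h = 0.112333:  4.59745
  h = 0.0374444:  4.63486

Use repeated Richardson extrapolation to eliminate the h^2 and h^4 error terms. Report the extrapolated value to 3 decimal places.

First eliminate the h^2 term (factor 3^2 = 9):
  B₁ = (9·4.59745 − 4.25851)/8 = 4.63982
  B₂ = (9·4.63486 − 4.59745)/8 = 4.63954
Then eliminate the h^4 term (factor 3^4 = 81):
  (81·4.63954 − 4.63982)/80 = 4.63954

4.640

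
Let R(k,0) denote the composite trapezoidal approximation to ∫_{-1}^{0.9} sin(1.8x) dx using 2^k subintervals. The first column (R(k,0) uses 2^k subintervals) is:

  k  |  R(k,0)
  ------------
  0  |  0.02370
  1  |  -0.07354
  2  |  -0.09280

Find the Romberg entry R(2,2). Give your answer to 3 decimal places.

R(1,1) = -0.07354 + (-0.07354 − 0.02370)/3 = -0.10595
R(2,1) = -0.09280 + (-0.09280 − (-0.07354))/3 = -0.09922
R(2,2) = (16·(-0.09922) − (-0.10595)) / 15 = -0.09877

-0.099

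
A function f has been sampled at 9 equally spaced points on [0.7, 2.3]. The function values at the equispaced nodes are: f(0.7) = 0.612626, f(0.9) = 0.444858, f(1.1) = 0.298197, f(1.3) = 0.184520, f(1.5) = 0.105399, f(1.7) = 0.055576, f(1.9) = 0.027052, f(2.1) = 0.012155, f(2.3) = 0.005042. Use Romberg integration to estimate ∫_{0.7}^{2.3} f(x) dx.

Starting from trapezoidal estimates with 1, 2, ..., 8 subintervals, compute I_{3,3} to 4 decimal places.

I_{0,0} (trapezoid, 1 panel, h=1.6000): 0.494134
I_{1,0} (trapezoid, 2 panels, h=0.8000): 0.331386
I_{2,0} (trapezoid, 4 panels, h=0.4000): 0.295793
I_{3,0} (trapezoid, 8 panels, h=0.2000): 0.287318
I_{1,1} = 0.331386 + (0.331386 − 0.494134)/3 = 0.277137
I_{2,1} = 0.295793 + (0.295793 − 0.331386)/3 = 0.283929
I_{3,1} = 0.287318 + (0.287318 − 0.295793)/3 = 0.284493
I_{2,2} = 0.283929 + (0.283929 − 0.277137)/15 = 0.284382
I_{3,2} = 0.284493 + (0.284493 − 0.283929)/15 = 0.284531
I_{3,3} = 0.284531 + (0.284531 − 0.284382)/63 = 0.284533

0.2845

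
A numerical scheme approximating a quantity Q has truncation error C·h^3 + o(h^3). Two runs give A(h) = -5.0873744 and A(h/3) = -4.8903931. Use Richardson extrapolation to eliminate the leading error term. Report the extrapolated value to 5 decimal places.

Extrapolated value = (27·A(h/3) − A(h)) / (27 − 1)
= (27·(-4.8903931) − (-5.0873744)) / 26
= -126.9532393 / 26 = -4.8828169

-4.88282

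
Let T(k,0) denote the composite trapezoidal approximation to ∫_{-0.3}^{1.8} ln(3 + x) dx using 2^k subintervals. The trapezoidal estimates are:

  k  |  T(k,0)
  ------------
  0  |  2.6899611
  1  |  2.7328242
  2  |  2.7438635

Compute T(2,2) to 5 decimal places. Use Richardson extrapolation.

2.74757

Richardson extrapolation on the trapezoidal column (denominator 4−1=3):
T(1,1) = (4·2.7328242 − 2.6899611) / 3 = 2.7471119
T(2,1) = (4·2.7438635 − 2.7328242) / 3 = 2.7475433
T(2,2) = (16·2.7475433 − 2.7471119) / 15 = 2.7475721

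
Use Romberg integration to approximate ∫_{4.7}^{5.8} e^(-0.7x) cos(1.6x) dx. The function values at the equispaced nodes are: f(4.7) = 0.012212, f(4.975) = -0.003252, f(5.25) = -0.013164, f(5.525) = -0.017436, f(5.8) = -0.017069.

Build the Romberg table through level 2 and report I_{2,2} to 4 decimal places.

-0.0104

I_{0,0} (trapezoid, 1 panel, h=1.1000): -0.002671
I_{1,0} (trapezoid, 2 panels, h=0.5500): -0.008576
I_{2,0} (trapezoid, 4 panels, h=0.2750): -0.009977
I_{1,1} = -0.008576 + (-0.008576 − (-0.002671))/3 = -0.010544
I_{2,1} = -0.009977 + (-0.009977 − (-0.008576))/3 = -0.010444
I_{2,2} = -0.010444 + (-0.010444 − (-0.010544))/15 = -0.010437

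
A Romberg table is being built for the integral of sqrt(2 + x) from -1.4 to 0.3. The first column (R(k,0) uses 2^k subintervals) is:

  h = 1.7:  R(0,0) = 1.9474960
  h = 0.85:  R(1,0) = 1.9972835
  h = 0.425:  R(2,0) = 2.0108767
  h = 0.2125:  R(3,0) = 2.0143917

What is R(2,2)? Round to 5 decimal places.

Richardson extrapolation on the trapezoidal column (denominator 4−1=3):
R(1,1) = (4·1.9972835 − 1.9474960) / 3 = 2.0138793
R(2,1) = 2.0108767 + (2.0108767 − 1.9972835)/3 = 2.0154078
R(2,2) = 2.0154078 + (2.0154078 − 2.0138793)/15 = 2.0155097
(Column j=1 coincides with Simpson's rule on the same nodes.)

2.01551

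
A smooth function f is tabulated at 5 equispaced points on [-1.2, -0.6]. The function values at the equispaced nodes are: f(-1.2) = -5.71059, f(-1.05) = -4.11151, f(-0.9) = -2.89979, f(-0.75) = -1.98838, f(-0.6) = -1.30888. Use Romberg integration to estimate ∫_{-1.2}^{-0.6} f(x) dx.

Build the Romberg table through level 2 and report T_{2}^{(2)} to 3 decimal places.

-1.861

T_{0}^{(0)} (trapezoid, 1 panel, h=0.6000): -2.10584
T_{1}^{(0)} (trapezoid, 2 panels, h=0.3000): -1.92286
T_{2}^{(0)} (trapezoid, 4 panels, h=0.1500): -1.87641
T_{1}^{(1)} = -1.92286 + (-1.92286 − (-2.10584))/3 = -1.86187
T_{2}^{(1)} = -1.87641 + (-1.87641 − (-1.92286))/3 = -1.86093
T_{2}^{(2)} = -1.86093 + (-1.86093 − (-1.86187))/15 = -1.86087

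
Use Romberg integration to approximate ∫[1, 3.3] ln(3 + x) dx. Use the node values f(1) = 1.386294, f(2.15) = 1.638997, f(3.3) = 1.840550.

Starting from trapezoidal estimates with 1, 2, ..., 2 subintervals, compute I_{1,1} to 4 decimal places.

I_{0,0} (trapezoid, 1 panel, h=2.3000): 3.710871
I_{1,0} (trapezoid, 2 panels, h=1.1500): 3.740282
I_{1,1} = 3.740282 + (3.740282 − 3.710871)/3 = 3.750086

3.7501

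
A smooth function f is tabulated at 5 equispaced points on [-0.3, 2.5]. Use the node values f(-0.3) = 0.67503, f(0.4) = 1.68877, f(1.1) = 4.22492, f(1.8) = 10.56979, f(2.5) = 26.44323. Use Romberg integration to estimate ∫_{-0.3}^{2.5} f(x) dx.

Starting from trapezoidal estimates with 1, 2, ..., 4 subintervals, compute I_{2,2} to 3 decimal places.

19.687

I_{0,0} (trapezoid, 1 panel, h=2.8000): 37.96556
I_{1,0} (trapezoid, 2 panels, h=1.4000): 24.89767
I_{2,0} (trapezoid, 4 panels, h=0.7000): 21.02983
I_{1,1} = 24.89767 + (24.89767 − 37.96556)/3 = 20.54171
I_{2,1} = 21.02983 + (21.02983 − 24.89767)/3 = 19.74055
I_{2,2} = 19.74055 + (19.74055 − 20.54171)/15 = 19.68714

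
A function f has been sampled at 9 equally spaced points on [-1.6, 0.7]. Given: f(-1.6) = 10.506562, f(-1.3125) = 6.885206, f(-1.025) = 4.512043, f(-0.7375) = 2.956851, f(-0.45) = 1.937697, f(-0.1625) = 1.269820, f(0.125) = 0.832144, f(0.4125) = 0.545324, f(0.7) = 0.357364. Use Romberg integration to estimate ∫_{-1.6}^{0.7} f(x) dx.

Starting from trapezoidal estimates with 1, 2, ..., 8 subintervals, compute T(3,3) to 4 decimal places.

6.9042

T(0,0) (trapezoid, 1 panel, h=2.3000): 12.493515
T(1,0) (trapezoid, 2 panels, h=1.1500): 8.475109
T(2,0) (trapezoid, 4 panels, h=0.5750): 7.310462
T(3,0) (trapezoid, 8 panels, h=0.2875): 7.006676
T(1,1) = 8.475109 + (8.475109 − 12.493515)/3 = 7.135640
T(2,1) = 7.310462 + (7.310462 − 8.475109)/3 = 6.922246
T(3,1) = 7.006676 + (7.006676 − 7.310462)/3 = 6.905414
T(2,2) = 6.922246 + (6.922246 − 7.135640)/15 = 6.908020
T(3,2) = 6.905414 + (6.905414 − 6.922246)/15 = 6.904292
T(3,3) = 6.904292 + (6.904292 − 6.908020)/63 = 6.904233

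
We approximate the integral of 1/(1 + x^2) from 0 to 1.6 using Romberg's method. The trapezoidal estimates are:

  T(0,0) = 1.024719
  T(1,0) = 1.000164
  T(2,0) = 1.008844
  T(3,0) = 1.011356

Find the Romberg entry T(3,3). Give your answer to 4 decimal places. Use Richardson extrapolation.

1.0122

T(1,1) = 1.000164 + (1.000164 − 1.024719)/3 = 0.991979
T(2,1) = (4·1.008844 − 1.000164) / 3 = 1.011737
T(3,1) = 1.011356 + (1.011356 − 1.008844)/3 = 1.012193
T(2,2) = (16·1.011737 − 0.991979) / 15 = 1.013054
T(3,2) = 1.012193 + (1.012193 − 1.011737)/15 = 1.012223
T(3,3) = (64·1.012223 − 1.013054) / 63 = 1.012210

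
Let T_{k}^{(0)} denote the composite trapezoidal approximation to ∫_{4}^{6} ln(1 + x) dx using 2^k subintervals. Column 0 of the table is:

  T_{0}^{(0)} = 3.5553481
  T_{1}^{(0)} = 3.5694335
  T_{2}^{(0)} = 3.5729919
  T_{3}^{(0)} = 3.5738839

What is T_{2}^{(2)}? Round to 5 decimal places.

3.57418

T_{1}^{(1)} = 3.5694335 + (3.5694335 − 3.5553481)/3 = 3.5741286
T_{2}^{(1)} = (4·3.5729919 − 3.5694335) / 3 = 3.5741780
T_{2}^{(2)} = 3.5741780 + (3.5741780 − 3.5741286)/15 = 3.5741813
(Column j=1 coincides with Simpson's rule on the same nodes.)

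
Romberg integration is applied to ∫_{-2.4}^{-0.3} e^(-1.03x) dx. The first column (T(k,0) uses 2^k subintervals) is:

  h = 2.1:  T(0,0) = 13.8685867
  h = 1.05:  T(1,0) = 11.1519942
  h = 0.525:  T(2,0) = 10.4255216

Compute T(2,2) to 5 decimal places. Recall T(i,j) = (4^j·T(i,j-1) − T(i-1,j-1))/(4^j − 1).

10.17916

Richardson extrapolation on the trapezoidal column (denominator 4−1=3):
T(1,1) = 11.1519942 + (11.1519942 − 13.8685867)/3 = 10.2464634
T(2,1) = (4·10.4255216 − 11.1519942) / 3 = 10.1833641
T(2,2) = 10.1833641 + (10.1833641 − 10.2464634)/15 = 10.1791575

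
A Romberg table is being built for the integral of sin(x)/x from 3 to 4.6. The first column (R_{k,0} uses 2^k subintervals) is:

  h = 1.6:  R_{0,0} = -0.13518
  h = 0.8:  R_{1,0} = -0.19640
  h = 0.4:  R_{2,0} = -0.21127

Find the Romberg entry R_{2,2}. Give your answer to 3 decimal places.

Richardson extrapolation on the trapezoidal column (denominator 4−1=3):
R_{1,1} = -0.19640 + (-0.19640 − (-0.13518))/3 = -0.21681
R_{2,1} = (4·(-0.21127) − (-0.19640)) / 3 = -0.21623
R_{2,2} = (16·(-0.21623) − (-0.21681)) / 15 = -0.21619

-0.216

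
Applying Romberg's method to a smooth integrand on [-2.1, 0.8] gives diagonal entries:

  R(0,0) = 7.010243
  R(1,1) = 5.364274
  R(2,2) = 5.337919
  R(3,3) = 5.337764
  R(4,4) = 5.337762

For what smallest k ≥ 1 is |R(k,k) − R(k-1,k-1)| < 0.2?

|R(1,1) − R(0,0)| = 1.645969 ≥ 0.2
|R(2,2) − R(1,1)| = 0.026355 < 0.2

k = 2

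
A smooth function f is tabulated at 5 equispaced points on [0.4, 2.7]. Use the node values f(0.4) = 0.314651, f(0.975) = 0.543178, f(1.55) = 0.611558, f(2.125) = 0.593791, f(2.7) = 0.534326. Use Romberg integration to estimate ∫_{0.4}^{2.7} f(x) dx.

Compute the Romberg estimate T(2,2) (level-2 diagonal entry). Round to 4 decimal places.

T(0,0) (trapezoid, 1 panel, h=2.3000): 0.976324
T(1,0) (trapezoid, 2 panels, h=1.1500): 1.191453
T(2,0) (trapezoid, 4 panels, h=0.5750): 1.249484
T(1,1) = 1.191453 + (1.191453 − 0.976324)/3 = 1.263163
T(2,1) = 1.249484 + (1.249484 − 1.191453)/3 = 1.268828
T(2,2) = 1.268828 + (1.268828 − 1.263163)/15 = 1.269206

1.2692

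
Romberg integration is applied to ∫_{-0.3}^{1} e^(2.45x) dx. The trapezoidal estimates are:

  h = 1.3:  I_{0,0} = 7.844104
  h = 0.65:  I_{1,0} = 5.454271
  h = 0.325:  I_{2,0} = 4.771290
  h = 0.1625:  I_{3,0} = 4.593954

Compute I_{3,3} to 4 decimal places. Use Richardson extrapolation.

Richardson extrapolation on the trapezoidal column (denominator 4−1=3):
I_{1,1} = (4·5.454271 − 7.844104) / 3 = 4.657660
I_{2,1} = 4.771290 + (4.771290 − 5.454271)/3 = 4.543630
I_{3,1} = (4·4.593954 − 4.771290) / 3 = 4.534842
I_{2,2} = (16·4.543630 − 4.657660) / 15 = 4.536028
I_{3,2} = 4.534842 + (4.534842 − 4.543630)/15 = 4.534256
I_{3,3} = (64·4.534256 − 4.536028) / 63 = 4.534228

4.5342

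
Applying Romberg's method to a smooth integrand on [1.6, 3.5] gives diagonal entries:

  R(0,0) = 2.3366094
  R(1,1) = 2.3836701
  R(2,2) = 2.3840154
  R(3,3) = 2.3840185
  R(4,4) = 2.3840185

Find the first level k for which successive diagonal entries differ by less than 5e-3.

|R(1,1) − R(0,0)| = 0.0470607 ≥ 5e-3
|R(2,2) − R(1,1)| = 0.0003453 < 5e-3

k = 2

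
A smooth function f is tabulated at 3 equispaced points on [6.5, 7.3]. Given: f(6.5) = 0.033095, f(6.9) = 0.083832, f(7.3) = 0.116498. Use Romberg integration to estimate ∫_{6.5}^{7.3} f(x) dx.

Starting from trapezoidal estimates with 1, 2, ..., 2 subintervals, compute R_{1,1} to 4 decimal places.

0.0647

R_{0,0} (trapezoid, 1 panel, h=0.8000): 0.059837
R_{1,0} (trapezoid, 2 panels, h=0.4000): 0.063451
R_{1,1} = 0.063451 + (0.063451 − 0.059837)/3 = 0.064656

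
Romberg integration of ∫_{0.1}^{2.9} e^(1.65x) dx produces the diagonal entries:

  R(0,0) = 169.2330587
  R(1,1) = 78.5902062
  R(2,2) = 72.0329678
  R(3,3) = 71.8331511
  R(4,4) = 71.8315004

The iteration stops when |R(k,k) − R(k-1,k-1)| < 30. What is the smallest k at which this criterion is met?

|R(1,1) − R(0,0)| = 90.6428525 ≥ 30
|R(2,2) − R(1,1)| = 6.5572384 < 30

k = 2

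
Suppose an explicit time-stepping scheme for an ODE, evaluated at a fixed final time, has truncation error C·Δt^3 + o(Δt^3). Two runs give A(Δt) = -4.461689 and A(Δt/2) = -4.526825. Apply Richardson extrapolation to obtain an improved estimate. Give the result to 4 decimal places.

-4.5361

Extrapolated value = (8·A(Δt/2) − A(Δt)) / (8 − 1)
= (8·(-4.526825) − (-4.461689)) / 7
= -31.752911 / 7 = -4.536130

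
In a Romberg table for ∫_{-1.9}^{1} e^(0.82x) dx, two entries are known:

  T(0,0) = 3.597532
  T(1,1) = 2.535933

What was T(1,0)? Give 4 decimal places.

From T(1,1) = (4·T(1,0) − T(0,0))/3, solve for T(1,0):
4·T(1,0) = 3·2.535933 + 3.597532 = 11.205331
T(1,0) = 2.801333

2.8013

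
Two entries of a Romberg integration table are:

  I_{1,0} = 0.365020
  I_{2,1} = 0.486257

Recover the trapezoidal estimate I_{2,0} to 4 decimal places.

0.4559

From I_{2,1} = (4·I_{2,0} − I_{1,0})/3, solve for I_{2,0}:
4·I_{2,0} = 3·0.486257 + 0.365020 = 1.823791
I_{2,0} = 0.455948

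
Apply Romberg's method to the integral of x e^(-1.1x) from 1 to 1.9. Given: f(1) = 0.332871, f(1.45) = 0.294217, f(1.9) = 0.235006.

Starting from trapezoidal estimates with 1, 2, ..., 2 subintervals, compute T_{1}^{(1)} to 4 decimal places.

0.2617

T_{0}^{(0)} (trapezoid, 1 panel, h=0.9000): 0.255545
T_{1}^{(0)} (trapezoid, 2 panels, h=0.4500): 0.260170
T_{1}^{(1)} = 0.260170 + (0.260170 − 0.255545)/3 = 0.261712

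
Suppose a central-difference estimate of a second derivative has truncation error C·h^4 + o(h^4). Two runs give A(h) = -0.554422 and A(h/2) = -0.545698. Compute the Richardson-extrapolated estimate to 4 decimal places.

The leading error scales as h^4; refining by a factor of 2 reduces it by 2^4 = 16.
Extrapolated value = (16·A(h/2) − A(h)) / (16 − 1)
= (16·(-0.545698) − (-0.554422)) / 15
= -8.176746 / 15 = -0.545116

-0.5451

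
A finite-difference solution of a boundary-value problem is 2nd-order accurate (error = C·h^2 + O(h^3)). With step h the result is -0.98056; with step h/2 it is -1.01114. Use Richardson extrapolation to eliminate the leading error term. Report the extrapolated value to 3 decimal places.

-1.021

The leading error scales as h^2; refining by a factor of 2 reduces it by 2^2 = 4.
Extrapolated value = (4·A(h/2) − A(h)) / (4 − 1)
= (4·(-1.01114) − (-0.98056)) / 3
= -3.06400 / 3 = -1.02133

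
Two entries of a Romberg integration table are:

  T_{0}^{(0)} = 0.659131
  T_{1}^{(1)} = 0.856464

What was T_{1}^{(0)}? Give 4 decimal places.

From T_{1}^{(1)} = (4·T_{1}^{(0)} − T_{0}^{(0)})/3, solve for T_{1}^{(0)}:
4·T_{1}^{(0)} = 3·0.856464 + 0.659131 = 3.228523
T_{1}^{(0)} = 0.807131

0.8071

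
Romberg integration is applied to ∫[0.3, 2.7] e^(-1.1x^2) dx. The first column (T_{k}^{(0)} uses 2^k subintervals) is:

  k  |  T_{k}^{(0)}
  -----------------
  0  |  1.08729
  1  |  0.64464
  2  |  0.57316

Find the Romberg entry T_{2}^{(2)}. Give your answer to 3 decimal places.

T_{1}^{(1)} = 0.64464 + (0.64464 − 1.08729)/3 = 0.49709
T_{2}^{(1)} = (4·0.57316 − 0.64464) / 3 = 0.54933
T_{2}^{(2)} = 0.54933 + (0.54933 − 0.49709)/15 = 0.55281

0.553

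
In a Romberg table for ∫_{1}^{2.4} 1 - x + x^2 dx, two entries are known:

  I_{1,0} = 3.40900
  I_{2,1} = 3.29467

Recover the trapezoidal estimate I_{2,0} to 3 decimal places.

From I_{2,1} = (4·I_{2,0} − I_{1,0})/3, solve for I_{2,0}:
4·I_{2,0} = 3·3.29467 + 3.40900 = 13.29301
I_{2,0} = 3.32325

3.323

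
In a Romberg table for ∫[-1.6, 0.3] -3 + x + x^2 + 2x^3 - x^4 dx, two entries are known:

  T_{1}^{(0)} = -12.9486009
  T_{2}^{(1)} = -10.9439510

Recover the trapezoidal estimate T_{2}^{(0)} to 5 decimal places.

From T_{2}^{(1)} = (4·T_{2}^{(0)} − T_{1}^{(0)})/3, solve for T_{2}^{(0)}:
4·T_{2}^{(0)} = 3·(-10.9439510) + (-12.9486009) = -45.7804539
T_{2}^{(0)} = -11.4451135

-11.44511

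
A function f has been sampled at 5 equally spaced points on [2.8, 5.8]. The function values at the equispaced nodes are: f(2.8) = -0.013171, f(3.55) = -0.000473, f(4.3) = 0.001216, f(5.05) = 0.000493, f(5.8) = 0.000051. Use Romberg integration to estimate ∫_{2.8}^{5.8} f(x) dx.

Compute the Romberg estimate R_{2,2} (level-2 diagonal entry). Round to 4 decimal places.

-0.0026

R_{0,0} (trapezoid, 1 panel, h=3.0000): -0.019680
R_{1,0} (trapezoid, 2 panels, h=1.5000): -0.008016
R_{2,0} (trapezoid, 4 panels, h=0.7500): -0.003993
R_{1,1} = -0.008016 + (-0.008016 − (-0.019680))/3 = -0.004128
R_{2,1} = -0.003993 + (-0.003993 − (-0.008016))/3 = -0.002652
R_{2,2} = -0.002652 + (-0.002652 − (-0.004128))/15 = -0.002554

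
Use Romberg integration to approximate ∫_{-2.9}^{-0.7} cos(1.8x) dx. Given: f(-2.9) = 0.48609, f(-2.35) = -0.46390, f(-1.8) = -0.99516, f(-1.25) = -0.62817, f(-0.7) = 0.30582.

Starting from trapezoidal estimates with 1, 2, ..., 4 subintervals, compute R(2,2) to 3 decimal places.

-1.011

R(0,0) (trapezoid, 1 panel, h=2.2000): 0.87110
R(1,0) (trapezoid, 2 panels, h=1.1000): -0.65913
R(2,0) (trapezoid, 4 panels, h=0.5500): -0.93020
R(1,1) = -0.65913 + (-0.65913 − 0.87110)/3 = -1.16921
R(2,1) = -0.93020 + (-0.93020 − (-0.65913))/3 = -1.02056
R(2,2) = -1.02056 + (-1.02056 − (-1.16921))/15 = -1.01065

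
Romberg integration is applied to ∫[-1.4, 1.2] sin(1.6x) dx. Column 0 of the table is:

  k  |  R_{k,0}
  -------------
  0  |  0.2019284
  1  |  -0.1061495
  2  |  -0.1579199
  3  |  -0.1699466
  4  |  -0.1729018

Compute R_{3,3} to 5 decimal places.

Richardson extrapolation on the trapezoidal column (denominator 4−1=3):
R_{1,1} = (4·(-0.1061495) − 0.2019284) / 3 = -0.2088421
R_{2,1} = (4·(-0.1579199) − (-0.1061495)) / 3 = -0.1751767
R_{3,1} = (4·(-0.1699466) − (-0.1579199)) / 3 = -0.1739555
R_{2,2} = -0.1751767 + (-0.1751767 − (-0.2088421))/15 = -0.1729323
R_{3,2} = -0.1739555 + (-0.1739555 − (-0.1751767))/15 = -0.1738741
R_{3,3} = -0.1738741 + (-0.1738741 − (-0.1729323))/63 = -0.1738890

-0.17389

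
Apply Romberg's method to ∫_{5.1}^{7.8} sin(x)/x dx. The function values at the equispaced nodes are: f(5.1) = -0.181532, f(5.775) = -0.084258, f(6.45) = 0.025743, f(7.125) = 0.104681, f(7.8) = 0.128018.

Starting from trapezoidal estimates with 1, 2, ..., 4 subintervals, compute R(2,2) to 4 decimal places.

R(0,0) (trapezoid, 1 panel, h=2.7000): -0.072244
R(1,0) (trapezoid, 2 panels, h=1.3500): -0.001369
R(2,0) (trapezoid, 4 panels, h=0.6750): 0.013101
R(1,1) = -0.001369 + (-0.001369 − (-0.072244))/3 = 0.022256
R(2,1) = 0.013101 + (0.013101 − (-0.001369))/3 = 0.017924
R(2,2) = 0.017924 + (0.017924 − 0.022256)/15 = 0.017635

0.0176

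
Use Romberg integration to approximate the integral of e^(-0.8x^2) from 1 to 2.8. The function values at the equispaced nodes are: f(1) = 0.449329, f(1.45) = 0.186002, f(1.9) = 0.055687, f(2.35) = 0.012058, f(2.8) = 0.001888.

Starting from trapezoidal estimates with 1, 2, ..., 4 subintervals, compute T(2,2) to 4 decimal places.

0.2033

T(0,0) (trapezoid, 1 panel, h=1.8000): 0.406095
T(1,0) (trapezoid, 2 panels, h=0.9000): 0.253166
T(2,0) (trapezoid, 4 panels, h=0.4500): 0.215710
T(1,1) = 0.253166 + (0.253166 − 0.406095)/3 = 0.202190
T(2,1) = 0.215710 + (0.215710 − 0.253166)/3 = 0.203225
T(2,2) = 0.203225 + (0.203225 − 0.202190)/15 = 0.203294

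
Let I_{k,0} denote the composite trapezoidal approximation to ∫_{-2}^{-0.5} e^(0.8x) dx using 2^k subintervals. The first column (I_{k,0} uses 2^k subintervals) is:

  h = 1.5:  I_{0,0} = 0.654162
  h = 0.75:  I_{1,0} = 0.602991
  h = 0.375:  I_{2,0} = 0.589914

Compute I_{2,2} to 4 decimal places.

0.5855

I_{1,1} = (4·0.602991 − 0.654162) / 3 = 0.585934
I_{2,1} = 0.589914 + (0.589914 − 0.602991)/3 = 0.585555
I_{2,2} = 0.585555 + (0.585555 − 0.585934)/15 = 0.585530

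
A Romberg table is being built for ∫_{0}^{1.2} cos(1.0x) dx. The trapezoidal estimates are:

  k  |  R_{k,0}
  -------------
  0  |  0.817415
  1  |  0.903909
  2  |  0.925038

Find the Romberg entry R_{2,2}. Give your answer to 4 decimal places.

0.9320

R_{1,1} = (4·0.903909 − 0.817415) / 3 = 0.932740
R_{2,1} = (4·0.925038 − 0.903909) / 3 = 0.932081
R_{2,2} = (16·0.932081 − 0.932740) / 15 = 0.932037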